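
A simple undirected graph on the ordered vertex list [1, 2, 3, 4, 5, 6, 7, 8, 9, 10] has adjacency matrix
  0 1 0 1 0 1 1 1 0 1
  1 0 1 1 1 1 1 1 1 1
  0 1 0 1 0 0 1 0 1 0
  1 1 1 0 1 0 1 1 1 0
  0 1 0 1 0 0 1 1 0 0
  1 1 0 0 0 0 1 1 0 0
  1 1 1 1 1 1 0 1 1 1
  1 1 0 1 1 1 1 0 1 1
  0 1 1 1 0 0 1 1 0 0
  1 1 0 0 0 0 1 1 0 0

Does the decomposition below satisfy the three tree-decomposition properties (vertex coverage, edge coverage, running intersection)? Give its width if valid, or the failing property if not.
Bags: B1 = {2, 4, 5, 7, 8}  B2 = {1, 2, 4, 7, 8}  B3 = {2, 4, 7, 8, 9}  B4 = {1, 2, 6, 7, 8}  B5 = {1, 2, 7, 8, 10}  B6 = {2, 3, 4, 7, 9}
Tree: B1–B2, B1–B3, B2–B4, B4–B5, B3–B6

Yes; width 4.

Checking the three conditions: (i) the bags cover all of {1, 2, 3, 4, 5, 6, 7, 8, 9, 10}; (ii) for each edge, some bag contains both endpoints; (iii) the bags containing any fixed vertex form a subtree. All hold, so the decomposition is valid with width 5 − 1 = 4.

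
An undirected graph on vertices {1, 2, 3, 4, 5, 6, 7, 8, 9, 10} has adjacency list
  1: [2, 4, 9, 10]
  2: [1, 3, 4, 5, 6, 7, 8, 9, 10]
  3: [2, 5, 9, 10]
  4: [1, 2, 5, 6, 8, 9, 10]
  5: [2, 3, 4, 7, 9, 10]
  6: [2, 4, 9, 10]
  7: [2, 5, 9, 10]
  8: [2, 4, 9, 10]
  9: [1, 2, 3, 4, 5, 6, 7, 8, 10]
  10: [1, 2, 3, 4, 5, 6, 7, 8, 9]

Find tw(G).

A width-4 tree decomposition is:
Bags: B1 = {1, 2, 4, 9, 10}  B2 = {2, 4, 6, 9, 10}  B3 = {2, 4, 5, 9, 10}  B4 = {2, 4, 8, 9, 10}  B5 = {2, 3, 5, 9, 10}  B6 = {2, 5, 7, 9, 10}
Tree: B1–B2, B1–B3, B3–B4, B3–B5, B3–B6
Every bag has size at most 5, so the width is 5 − 1 = 4 and tw(G) ≤ 4. Conversely, {2, 3, 5, 9, 10} is a clique of size 5, and the vertices of any clique must share a bag in every tree decomposition; so some bag has ≥ 5 vertices and tw(G) ≥ 4. Combining the bounds, tw(G) = 4.

4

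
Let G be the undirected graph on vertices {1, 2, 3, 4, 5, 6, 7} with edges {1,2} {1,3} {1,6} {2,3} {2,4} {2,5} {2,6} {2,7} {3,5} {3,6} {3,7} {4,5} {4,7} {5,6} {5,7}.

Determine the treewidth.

A width-3 tree decomposition is:
Bags: B1 = {2, 3, 5, 7}  B2 = {2, 4, 5, 7}  B3 = {2, 3, 5, 6}  B4 = {1, 2, 3, 6}
Tree: B1–B2, B1–B3, B3–B4
Each bag holds 4 vertices, so the decomposition has width 3, which upper-bounds the treewidth. For the lower bound, the 4 vertices {1, 2, 3, 6} are pairwise adjacent, and any tree decomposition puts a clique entirely inside one bag — forcing width ≥ 3. The upper and lower bounds meet at 3, so that is the treewidth.

3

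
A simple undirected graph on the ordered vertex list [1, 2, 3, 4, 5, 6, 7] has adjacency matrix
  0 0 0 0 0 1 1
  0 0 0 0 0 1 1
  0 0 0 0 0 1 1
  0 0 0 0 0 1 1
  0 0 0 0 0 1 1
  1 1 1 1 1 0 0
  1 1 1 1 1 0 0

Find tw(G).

2

A width-2 tree decomposition is:
Bags: B1 = {1, 6, 7}  B2 = {3, 6, 7}  B3 = {4, 6, 7}  B4 = {5, 6, 7}  B5 = {2, 6, 7}
Tree: B1–B2, B2–B3, B3–B4, B4–B5
The largest bag has 3 vertices, giving width 2; this decomposition certifies tw(G) ≤ 2. The edges 6–1–7–3–6 form a cycle, so G is not a tree and its treewidth is at least 2. Therefore the treewidth is 2.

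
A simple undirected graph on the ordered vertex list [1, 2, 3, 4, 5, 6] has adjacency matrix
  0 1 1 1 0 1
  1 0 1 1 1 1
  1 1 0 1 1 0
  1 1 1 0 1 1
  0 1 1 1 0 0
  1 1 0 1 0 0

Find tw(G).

A width-3 tree decomposition is:
Bags: B1 = {1, 2, 4, 6}  B2 = {1, 2, 3, 4}  B3 = {2, 3, 4, 5}
Tree: B1–B2, B2–B3
Every bag has size at most 4, so the width is 4 − 1 = 3 and tw(G) ≤ 3. On the other hand G contains the 4-clique {1, 2, 3, 4}. A clique must lie in a single bag of any decomposition, so no decomposition can have width below 3. Combining the bounds, tw(G) = 3.

3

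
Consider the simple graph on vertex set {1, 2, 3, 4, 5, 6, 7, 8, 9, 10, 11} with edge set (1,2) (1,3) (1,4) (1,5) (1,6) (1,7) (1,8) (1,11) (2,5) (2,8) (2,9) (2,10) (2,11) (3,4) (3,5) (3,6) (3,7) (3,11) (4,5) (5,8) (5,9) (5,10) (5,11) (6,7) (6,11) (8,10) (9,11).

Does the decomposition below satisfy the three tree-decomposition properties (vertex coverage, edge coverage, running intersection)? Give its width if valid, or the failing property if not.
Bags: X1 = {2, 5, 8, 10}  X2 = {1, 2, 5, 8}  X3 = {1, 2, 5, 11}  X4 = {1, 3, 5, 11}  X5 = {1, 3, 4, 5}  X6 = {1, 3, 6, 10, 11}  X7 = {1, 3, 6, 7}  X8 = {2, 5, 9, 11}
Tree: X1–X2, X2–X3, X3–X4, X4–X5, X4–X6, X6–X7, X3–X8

A tree decomposition must satisfy three properties: every vertex lies in some bag; for every edge, both endpoints lie together in some bag; and for every vertex, the bags containing it form a connected subtree. Here bags containing vertex 10 are not connected in the tree, so the decomposition is invalid.

No — bags containing vertex 10 are not connected in the tree.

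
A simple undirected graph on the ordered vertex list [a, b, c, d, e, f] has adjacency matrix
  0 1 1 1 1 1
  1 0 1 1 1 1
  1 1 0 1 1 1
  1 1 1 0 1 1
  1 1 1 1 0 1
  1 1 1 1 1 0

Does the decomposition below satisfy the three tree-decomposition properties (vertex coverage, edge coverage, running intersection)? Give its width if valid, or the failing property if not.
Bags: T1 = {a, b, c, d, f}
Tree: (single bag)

No — vertex e appears in no bag.

A tree decomposition must satisfy three properties: every vertex lies in some bag; for every edge, both endpoints lie together in some bag; and for every vertex, the bags containing it form a connected subtree. Here vertex e appears in no bag, so the decomposition is invalid.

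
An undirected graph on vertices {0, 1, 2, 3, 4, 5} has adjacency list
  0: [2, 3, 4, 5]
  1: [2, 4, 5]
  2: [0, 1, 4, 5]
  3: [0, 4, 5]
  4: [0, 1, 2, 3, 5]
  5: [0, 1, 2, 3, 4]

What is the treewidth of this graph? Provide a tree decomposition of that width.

The largest bag has 4 vertices, giving width 3; this decomposition certifies tw(G) ≤ 3. On the other hand G contains the 4-clique {0, 2, 4, 5}. A clique must lie in a single bag of any decomposition, so no decomposition can have width below 3. The upper and lower bounds meet at 3, so that is the treewidth.

Treewidth 3.
Bags: B1 = {0, 2, 4, 5}  B2 = {0, 3, 4, 5}  B3 = {1, 2, 4, 5}
Tree: B1–B2, B1–B3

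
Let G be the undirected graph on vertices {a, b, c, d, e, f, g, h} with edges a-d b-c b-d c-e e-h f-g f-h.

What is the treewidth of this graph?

1

A width-1 tree decomposition is:
Bags: B1 = {a, d}  B2 = {b, d}  B3 = {b, c}  B4 = {c, e}  B5 = {e, h}  B6 = {f, h}  B7 = {f, g}
Tree: B1–B2, B2–B3, B3–B4, B4–B5, B5–B6, B6–B7
Every bag has size at most 2, so the width is 2 − 1 = 1 and tw(G) ≤ 1. Since G has at least one edge (e.g. a–d), it is not an edgeless graph, so tw(G) ≥ 1. Combining the bounds, tw(G) = 1.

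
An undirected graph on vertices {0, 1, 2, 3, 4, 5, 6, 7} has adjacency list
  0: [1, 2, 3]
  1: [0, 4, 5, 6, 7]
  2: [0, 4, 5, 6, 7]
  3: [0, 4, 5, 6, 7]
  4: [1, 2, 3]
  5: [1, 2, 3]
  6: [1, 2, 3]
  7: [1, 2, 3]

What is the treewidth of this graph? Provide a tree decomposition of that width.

Each bag holds 4 vertices, so the decomposition has width 3, which upper-bounds the treewidth. For the lower bound: the 4 vertex sets {1,7}, {2,6}, {3}, {0} are disjoint, each induces a connected subgraph, and every pair is joined by at least one edge of G. Contracting each set to a single vertex therefore yields K_{4} as a minor, and since treewidth is minor-monotone, tw(G) ≥ tw(K_{4}) = 3. Hence tw(G) = 3 exactly.

Treewidth 3.
One optimal decomposition is:
Bags: B1 = {1, 2, 3, 7}  B2 = {1, 2, 3, 6}  B3 = {0, 1, 2, 3}  B4 = {1, 2, 3, 5}  B5 = {1, 2, 3, 4}
Tree: B1–B2, B2–B3, B3–B4, B4–B5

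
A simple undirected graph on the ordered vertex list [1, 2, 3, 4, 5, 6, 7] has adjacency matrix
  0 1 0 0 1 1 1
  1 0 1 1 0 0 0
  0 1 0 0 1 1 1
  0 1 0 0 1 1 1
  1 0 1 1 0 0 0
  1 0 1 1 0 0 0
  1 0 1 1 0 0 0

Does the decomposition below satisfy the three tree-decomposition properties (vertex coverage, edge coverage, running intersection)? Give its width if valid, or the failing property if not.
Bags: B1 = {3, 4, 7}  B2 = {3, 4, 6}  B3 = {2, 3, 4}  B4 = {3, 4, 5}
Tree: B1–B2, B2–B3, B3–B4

No — vertex 1 appears in no bag.

A tree decomposition must satisfy three properties: every vertex lies in some bag; for every edge, both endpoints lie together in some bag; and for every vertex, the bags containing it form a connected subtree. Here vertex 1 appears in no bag, so the decomposition is invalid.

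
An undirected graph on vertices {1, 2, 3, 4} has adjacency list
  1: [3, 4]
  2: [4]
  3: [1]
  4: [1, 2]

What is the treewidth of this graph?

1

A width-1 tree decomposition is:
Bags: B1 = {2, 4}  B2 = {1, 4}  B3 = {1, 3}
Tree: B1–B2, B2–B3
The largest bag has 2 vertices, giving width 1; this decomposition certifies tw(G) ≤ 1. Any graph with an edge has treewidth ≥ 1, and G has the edge 2–4. The upper and lower bounds meet at 1, so that is the treewidth.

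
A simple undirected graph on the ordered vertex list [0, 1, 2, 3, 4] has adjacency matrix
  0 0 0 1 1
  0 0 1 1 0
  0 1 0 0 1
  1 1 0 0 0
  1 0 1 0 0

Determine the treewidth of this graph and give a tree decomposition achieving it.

Treewidth 2.
One such decomposition:
Bags: B1 = {1, 2, 3}  B2 = {2, 3, 4}  B3 = {0, 3, 4}
Tree: B1–B2, B2–B3

Each bag holds 3 vertices, so the decomposition has width 2, which upper-bounds the treewidth. For the lower bound, G contains the cycle 3–1–2–4–0–3, so G is not a forest; only forests have treewidth ≤ 1, hence tw(G) ≥ 2. Hence tw(G) = 2 exactly.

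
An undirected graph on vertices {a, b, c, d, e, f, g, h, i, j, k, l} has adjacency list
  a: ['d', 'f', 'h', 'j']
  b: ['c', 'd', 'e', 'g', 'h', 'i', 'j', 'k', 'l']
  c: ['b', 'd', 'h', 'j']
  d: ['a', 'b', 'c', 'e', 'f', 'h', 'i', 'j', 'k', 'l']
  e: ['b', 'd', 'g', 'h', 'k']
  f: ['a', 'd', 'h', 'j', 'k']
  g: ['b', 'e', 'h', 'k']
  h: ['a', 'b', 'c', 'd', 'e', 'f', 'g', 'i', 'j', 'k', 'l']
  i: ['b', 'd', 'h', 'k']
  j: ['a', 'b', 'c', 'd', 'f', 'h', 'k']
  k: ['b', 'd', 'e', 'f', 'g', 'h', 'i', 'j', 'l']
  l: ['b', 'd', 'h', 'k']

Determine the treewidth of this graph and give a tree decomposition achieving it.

Treewidth 4.
Bags: B1 = {b, d, h, j, k}  B2 = {b, d, e, h, k}  B3 = {d, f, h, j, k}  B4 = {b, d, h, i, k}  B5 = {b, d, h, k, l}  B6 = {a, d, f, h, j}  B7 = {b, e, g, h, k}  B8 = {b, c, d, h, j}
Tree: B1–B2, B1–B3, B2–B4, B4–B5, B3–B6, B2–B7, B1–B8

The largest bag has 5 vertices, giving width 4; this decomposition certifies tw(G) ≤ 4. Conversely, {b, c, d, h, j} is a clique of size 5, and the vertices of any clique must share a bag in every tree decomposition; so some bag has ≥ 5 vertices and tw(G) ≥ 4. Therefore the treewidth is 4.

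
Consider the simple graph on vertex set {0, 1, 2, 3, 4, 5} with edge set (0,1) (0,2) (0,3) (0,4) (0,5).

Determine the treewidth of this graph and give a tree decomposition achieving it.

Every bag has size at most 2, so the width is 2 − 1 = 1 and tw(G) ≤ 1. G has an edge, so its treewidth is at least 1. The upper and lower bounds meet at 1, so that is the treewidth.

Treewidth 1.
Bags: B1 = {0, 2}  B2 = {0, 5}  B3 = {0, 4}  B4 = {0, 3}  B5 = {0, 1}
Tree: B1–B2, B1–B3, B2–B4, B1–B5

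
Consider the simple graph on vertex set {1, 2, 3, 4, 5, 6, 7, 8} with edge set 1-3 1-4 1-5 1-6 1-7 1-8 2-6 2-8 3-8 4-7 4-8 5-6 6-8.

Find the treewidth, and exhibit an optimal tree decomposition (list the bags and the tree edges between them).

Treewidth 2.
One such decomposition:
Bags: B1 = {2, 6, 8}  B2 = {1, 6, 8}  B3 = {1, 5, 6}  B4 = {1, 3, 8}  B5 = {1, 4, 8}  B6 = {1, 4, 7}
Tree: B1–B2, B2–B3, B2–B4, B2–B5, B5–B6

Every bag has size at most 3, so the width is 3 − 1 = 2 and tw(G) ≤ 2. Conversely, {1, 3, 8} is a clique of size 3, and the vertices of any clique must share a bag in every tree decomposition; so some bag has ≥ 3 vertices and tw(G) ≥ 2. Combining the bounds, tw(G) = 2.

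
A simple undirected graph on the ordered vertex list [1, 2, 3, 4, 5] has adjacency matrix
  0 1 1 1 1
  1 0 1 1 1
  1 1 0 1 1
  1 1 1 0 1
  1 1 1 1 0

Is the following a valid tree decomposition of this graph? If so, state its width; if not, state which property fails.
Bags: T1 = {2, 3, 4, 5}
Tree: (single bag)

No — vertex 1 appears in no bag.

A tree decomposition must satisfy three properties: every vertex lies in some bag; for every edge, both endpoints lie together in some bag; and for every vertex, the bags containing it form a connected subtree. Here vertex 1 appears in no bag, so the decomposition is invalid.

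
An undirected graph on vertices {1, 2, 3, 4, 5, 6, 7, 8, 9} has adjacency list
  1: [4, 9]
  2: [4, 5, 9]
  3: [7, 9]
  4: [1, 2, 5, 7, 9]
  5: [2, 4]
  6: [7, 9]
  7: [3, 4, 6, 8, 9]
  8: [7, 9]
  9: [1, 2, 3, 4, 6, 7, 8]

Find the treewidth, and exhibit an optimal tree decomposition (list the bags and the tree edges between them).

Treewidth 2.
One such decomposition:
Bags: B1 = {6, 7, 9}  B2 = {4, 7, 9}  B3 = {2, 4, 9}  B4 = {7, 8, 9}  B5 = {3, 7, 9}  B6 = {1, 4, 9}  B7 = {2, 4, 5}
Tree: B1–B2, B2–B3, B2–B4, B2–B5, B2–B6, B3–B7

Each bag holds 3 vertices, so the decomposition has width 2, which upper-bounds the treewidth. Conversely, {1, 4, 9} is a clique of size 3, and the vertices of any clique must share a bag in every tree decomposition; so some bag has ≥ 3 vertices and tw(G) ≥ 2. Therefore the treewidth is 2.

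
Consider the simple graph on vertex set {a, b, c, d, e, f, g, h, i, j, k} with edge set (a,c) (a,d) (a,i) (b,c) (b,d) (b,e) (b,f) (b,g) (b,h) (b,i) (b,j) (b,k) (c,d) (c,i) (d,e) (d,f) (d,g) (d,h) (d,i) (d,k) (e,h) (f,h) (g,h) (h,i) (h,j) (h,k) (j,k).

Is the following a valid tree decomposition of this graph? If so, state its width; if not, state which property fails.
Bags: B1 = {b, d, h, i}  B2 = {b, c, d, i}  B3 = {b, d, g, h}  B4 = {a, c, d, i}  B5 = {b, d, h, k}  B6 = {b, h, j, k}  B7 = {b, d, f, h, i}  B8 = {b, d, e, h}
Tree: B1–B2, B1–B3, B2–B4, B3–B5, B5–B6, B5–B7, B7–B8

No — bags containing vertex i are not connected in the tree.

A tree decomposition must satisfy three properties: every vertex lies in some bag; for every edge, both endpoints lie together in some bag; and for every vertex, the bags containing it form a connected subtree. Here bags containing vertex i are not connected in the tree, so the decomposition is invalid.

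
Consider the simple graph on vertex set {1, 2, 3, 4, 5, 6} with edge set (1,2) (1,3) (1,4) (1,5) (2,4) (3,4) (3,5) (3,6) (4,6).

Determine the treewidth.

A width-2 tree decomposition is:
Bags: B1 = {1, 3, 4}  B2 = {3, 4, 6}  B3 = {1, 2, 4}  B4 = {1, 3, 5}
Tree: B1–B2, B1–B3, B1–B4
The largest bag has 3 vertices, giving width 2; this decomposition certifies tw(G) ≤ 2. For the lower bound, the 3 vertices {1, 2, 4} are pairwise adjacent, and any tree decomposition puts a clique entirely inside one bag — forcing width ≥ 2. Therefore the treewidth is 2.

2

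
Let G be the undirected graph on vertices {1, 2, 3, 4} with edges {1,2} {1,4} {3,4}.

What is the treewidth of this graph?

1

A width-1 tree decomposition is:
Bags: B1 = {1, 4}  B2 = {3, 4}  B3 = {1, 2}
Tree: B1–B2, B1–B3
Every bag has size at most 2, so the width is 2 − 1 = 1 and tw(G) ≤ 1. Any graph with an edge has treewidth ≥ 1, and G has the edge 1–4. Combining the bounds, tw(G) = 1.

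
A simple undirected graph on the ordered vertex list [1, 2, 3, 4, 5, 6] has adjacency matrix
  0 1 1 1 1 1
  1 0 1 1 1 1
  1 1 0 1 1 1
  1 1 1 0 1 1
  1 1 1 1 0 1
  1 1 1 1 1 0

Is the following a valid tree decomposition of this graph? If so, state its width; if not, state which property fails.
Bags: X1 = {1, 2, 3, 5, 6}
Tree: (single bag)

No — vertex 4 appears in no bag.

A tree decomposition must satisfy three properties: every vertex lies in some bag; for every edge, both endpoints lie together in some bag; and for every vertex, the bags containing it form a connected subtree. Here vertex 4 appears in no bag, so the decomposition is invalid.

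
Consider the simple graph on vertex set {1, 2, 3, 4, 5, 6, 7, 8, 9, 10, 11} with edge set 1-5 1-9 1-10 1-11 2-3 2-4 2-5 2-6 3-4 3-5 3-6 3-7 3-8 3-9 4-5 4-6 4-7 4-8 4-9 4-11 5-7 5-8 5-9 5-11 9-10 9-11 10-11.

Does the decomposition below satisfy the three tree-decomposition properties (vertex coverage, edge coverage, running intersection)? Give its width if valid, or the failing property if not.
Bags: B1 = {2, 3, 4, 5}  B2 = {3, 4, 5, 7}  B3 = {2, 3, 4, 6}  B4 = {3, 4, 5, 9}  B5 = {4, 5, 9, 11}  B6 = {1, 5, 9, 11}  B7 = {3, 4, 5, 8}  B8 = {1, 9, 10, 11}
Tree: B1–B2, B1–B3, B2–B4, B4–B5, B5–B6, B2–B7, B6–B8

Yes; width 3.

Vertex coverage: the bags together contain {1, 2, 3, 4, 5, 6, 7, 8, 9, 10, 11}, the full vertex set. Edge coverage: each edge of G has both endpoints in at least one bag. Running intersection: for every vertex, the bags containing it form a connected subtree. All three properties hold, so this is a valid tree decomposition of width max|bag| − 1 = 3, and hence tw(G) ≤ 3.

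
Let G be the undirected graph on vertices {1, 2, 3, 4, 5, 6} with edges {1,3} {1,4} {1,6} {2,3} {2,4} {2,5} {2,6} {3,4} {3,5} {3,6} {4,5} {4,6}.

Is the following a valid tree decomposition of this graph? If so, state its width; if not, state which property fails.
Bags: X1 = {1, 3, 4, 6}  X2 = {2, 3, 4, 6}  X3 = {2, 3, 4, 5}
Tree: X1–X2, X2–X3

Yes; width 3.

Every vertex of G appears in some bag (union = {1, 2, 3, 4, 5, 6}); every edge is covered by a bag; and for each vertex v the set of bags containing v is connected in the bag tree. The decomposition is therefore valid. The largest bag has 4 vertices, so the width is 3.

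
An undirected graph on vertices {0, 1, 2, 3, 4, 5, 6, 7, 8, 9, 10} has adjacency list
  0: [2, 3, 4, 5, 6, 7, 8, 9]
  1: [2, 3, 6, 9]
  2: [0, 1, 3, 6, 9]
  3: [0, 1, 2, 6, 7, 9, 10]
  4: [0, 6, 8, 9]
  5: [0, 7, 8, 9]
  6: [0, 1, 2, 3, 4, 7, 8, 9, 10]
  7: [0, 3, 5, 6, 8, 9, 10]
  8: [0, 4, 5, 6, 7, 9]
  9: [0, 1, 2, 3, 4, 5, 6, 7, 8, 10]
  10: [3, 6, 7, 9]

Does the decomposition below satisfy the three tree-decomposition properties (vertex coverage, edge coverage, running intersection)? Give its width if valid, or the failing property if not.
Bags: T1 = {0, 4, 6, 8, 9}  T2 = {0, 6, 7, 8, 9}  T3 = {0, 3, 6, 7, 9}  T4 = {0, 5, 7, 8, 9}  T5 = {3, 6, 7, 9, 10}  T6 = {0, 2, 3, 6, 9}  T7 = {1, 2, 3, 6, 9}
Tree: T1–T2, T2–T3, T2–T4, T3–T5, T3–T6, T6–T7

Every vertex of G appears in some bag (union = {0, 1, 2, 3, 4, 5, 6, 7, 8, 9, 10}); every edge is covered by a bag; and for each vertex v the set of bags containing v is connected in the bag tree. The decomposition is therefore valid. The largest bag has 5 vertices, so the width is 4.

Yes; width 4.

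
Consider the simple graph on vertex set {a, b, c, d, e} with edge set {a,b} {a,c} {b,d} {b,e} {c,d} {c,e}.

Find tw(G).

2

A width-2 tree decomposition is:
Bags: B1 = {a, b, c}  B2 = {b, c, e}  B3 = {b, c, d}
Tree: B1–B2, B2–B3
The largest bag has 3 vertices, giving width 2; this decomposition certifies tw(G) ≤ 2. The edges c–a–b–e–c form a cycle, so G is not a tree and its treewidth is at least 2. Hence tw(G) = 2 exactly.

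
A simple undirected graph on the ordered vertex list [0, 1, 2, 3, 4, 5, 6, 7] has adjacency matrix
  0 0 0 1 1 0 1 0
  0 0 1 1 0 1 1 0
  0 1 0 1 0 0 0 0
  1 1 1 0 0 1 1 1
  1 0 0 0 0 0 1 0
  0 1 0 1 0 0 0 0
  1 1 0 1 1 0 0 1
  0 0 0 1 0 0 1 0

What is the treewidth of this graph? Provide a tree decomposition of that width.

Treewidth 2.
One such decomposition:
Bags: B1 = {1, 3, 6}  B2 = {0, 3, 6}  B3 = {1, 3, 5}  B4 = {1, 2, 3}  B5 = {0, 4, 6}  B6 = {3, 6, 7}
Tree: B1–B2, B1–B3, B3–B4, B2–B5, B2–B6

The largest bag has 3 vertices, giving width 2; this decomposition certifies tw(G) ≤ 2. On the other hand G contains the 3-clique {0, 3, 6}. A clique must lie in a single bag of any decomposition, so no decomposition can have width below 2. The upper and lower bounds meet at 2, so that is the treewidth.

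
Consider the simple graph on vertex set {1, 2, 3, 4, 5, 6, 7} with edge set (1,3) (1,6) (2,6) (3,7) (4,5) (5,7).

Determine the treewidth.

A width-1 tree decomposition is:
Bags: B1 = {2, 6}  B2 = {1, 6}  B3 = {1, 3}  B4 = {3, 7}  B5 = {5, 7}  B6 = {4, 5}
Tree: B1–B2, B2–B3, B3–B4, B4–B5, B5–B6
The largest bag has 2 vertices, giving width 1; this decomposition certifies tw(G) ≤ 1. Since G has at least one edge (e.g. 2–6), it is not an edgeless graph, so tw(G) ≥ 1. Combining the bounds, tw(G) = 1.

1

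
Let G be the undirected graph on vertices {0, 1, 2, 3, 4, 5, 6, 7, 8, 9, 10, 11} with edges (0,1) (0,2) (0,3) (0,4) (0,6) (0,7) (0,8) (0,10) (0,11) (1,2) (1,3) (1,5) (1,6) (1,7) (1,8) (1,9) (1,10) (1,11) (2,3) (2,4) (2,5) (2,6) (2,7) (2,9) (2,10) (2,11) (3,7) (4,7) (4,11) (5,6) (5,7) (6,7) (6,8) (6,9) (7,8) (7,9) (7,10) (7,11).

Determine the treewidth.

A width-4 tree decomposition is:
Bags: B1 = {0, 1, 2, 7, 11}  B2 = {0, 1, 2, 7, 10}  B3 = {0, 1, 2, 6, 7}  B4 = {0, 1, 2, 3, 7}  B5 = {0, 2, 4, 7, 11}  B6 = {1, 2, 6, 7, 9}  B7 = {1, 2, 5, 6, 7}  B8 = {0, 1, 6, 7, 8}
Tree: B1–B2, B2–B3, B1–B4, B1–B5, B3–B6, B6–B7, B3–B8
Each bag holds 5 vertices, so the decomposition has width 4, which upper-bounds the treewidth. For the lower bound, the 5 vertices {0, 1, 6, 7, 8} are pairwise adjacent, and any tree decomposition puts a clique entirely inside one bag — forcing width ≥ 4. Hence tw(G) = 4 exactly.

4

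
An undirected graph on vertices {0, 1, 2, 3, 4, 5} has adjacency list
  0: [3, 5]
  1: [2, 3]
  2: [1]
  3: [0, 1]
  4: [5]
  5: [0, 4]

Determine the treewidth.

A width-1 tree decomposition is:
Bags: B1 = {1, 2}  B2 = {1, 3}  B3 = {0, 3}  B4 = {0, 5}  B5 = {4, 5}
Tree: B1–B2, B2–B3, B3–B4, B4–B5
The largest bag has 2 vertices, giving width 1; this decomposition certifies tw(G) ≤ 1. G has an edge, so its treewidth is at least 1. The upper and lower bounds meet at 1, so that is the treewidth.

1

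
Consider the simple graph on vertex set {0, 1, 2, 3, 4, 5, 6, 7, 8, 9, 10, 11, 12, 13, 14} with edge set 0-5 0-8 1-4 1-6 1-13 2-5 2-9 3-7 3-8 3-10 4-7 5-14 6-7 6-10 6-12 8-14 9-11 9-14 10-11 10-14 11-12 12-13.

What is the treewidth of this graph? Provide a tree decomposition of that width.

Treewidth 3.
Bags: B1 = {0, 2, 5, 8}  B2 = {2, 5, 8, 14}  B3 = {2, 8, 9, 14}  B4 = {3, 8, 9, 14}  B5 = {3, 9, 10, 14}  B6 = {3, 9, 10, 11}  B7 = {3, 7, 10, 11}  B8 = {6, 7, 10, 11}  B9 = {6, 7, 11, 12}  B10 = {4, 6, 7, 12}  B11 = {1, 4, 6, 12}  B12 = {1, 4, 12, 13}
Tree: B1–B2, B2–B3, B3–B4, B4–B5, B5–B6, B6–B7, B7–B8, B8–B9, B9–B10, B10–B11, B11–B12

The largest bag has 4 vertices, giving width 3; this decomposition certifies tw(G) ≤ 3. For the lower bound: the 4 vertex sets {0,2,5}, {8}, {14}, {3,9,10,11} are disjoint, each induces a connected subgraph, and every pair is joined by at least one edge of G. Contracting each set to a single vertex therefore yields K_{4} as a minor, and since treewidth is minor-monotone, tw(G) ≥ tw(K_{4}) = 3. Combining the bounds, tw(G) = 3.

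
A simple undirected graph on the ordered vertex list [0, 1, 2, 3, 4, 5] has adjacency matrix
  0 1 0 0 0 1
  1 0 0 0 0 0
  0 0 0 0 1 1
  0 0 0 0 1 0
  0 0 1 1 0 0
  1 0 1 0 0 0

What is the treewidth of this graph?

A width-1 tree decomposition is:
Bags: B1 = {3, 4}  B2 = {2, 4}  B3 = {2, 5}  B4 = {0, 5}  B5 = {0, 1}
Tree: B1–B2, B2–B3, B3–B4, B4–B5
The largest bag has 2 vertices, giving width 1; this decomposition certifies tw(G) ≤ 1. G has an edge, so its treewidth is at least 1. Combining the bounds, tw(G) = 1.

1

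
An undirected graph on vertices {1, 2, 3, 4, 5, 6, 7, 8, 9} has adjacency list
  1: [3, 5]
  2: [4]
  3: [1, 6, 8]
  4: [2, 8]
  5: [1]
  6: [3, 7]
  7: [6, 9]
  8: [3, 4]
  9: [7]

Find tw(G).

1

A width-1 tree decomposition is:
Bags: B1 = {1, 3}  B2 = {3, 8}  B3 = {3, 6}  B4 = {4, 8}  B5 = {2, 4}  B6 = {6, 7}  B7 = {7, 9}  B8 = {1, 5}
Tree: B1–B2, B1–B3, B2–B4, B4–B5, B3–B6, B6–B7, B1–B8
Each bag holds 2 vertices, so the decomposition has width 1, which upper-bounds the treewidth. Any graph with an edge has treewidth ≥ 1, and G has the edge 3–1. Hence tw(G) = 1 exactly.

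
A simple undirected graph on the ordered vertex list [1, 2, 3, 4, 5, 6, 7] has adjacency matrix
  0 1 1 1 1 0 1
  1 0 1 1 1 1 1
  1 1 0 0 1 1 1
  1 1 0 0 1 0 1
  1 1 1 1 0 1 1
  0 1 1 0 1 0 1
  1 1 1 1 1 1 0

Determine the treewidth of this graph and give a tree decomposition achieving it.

Each bag holds 5 vertices, so the decomposition has width 4, which upper-bounds the treewidth. For the lower bound, the 5 vertices {1, 2, 3, 5, 7} are pairwise adjacent, and any tree decomposition puts a clique entirely inside one bag — forcing width ≥ 4. Hence tw(G) = 4 exactly.

Treewidth 4.
Bags: B1 = {1, 2, 3, 5, 7}  B2 = {2, 3, 5, 6, 7}  B3 = {1, 2, 4, 5, 7}
Tree: B1–B2, B1–B3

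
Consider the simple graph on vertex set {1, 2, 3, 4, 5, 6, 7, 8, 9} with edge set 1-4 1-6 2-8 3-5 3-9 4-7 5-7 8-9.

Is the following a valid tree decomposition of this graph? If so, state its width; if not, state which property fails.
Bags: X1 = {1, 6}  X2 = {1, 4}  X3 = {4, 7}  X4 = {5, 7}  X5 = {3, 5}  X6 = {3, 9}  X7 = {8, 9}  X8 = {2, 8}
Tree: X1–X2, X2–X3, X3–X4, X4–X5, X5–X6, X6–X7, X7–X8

Checking the three conditions: (i) the bags cover all of {1, 2, 3, 4, 5, 6, 7, 8, 9}; (ii) for each edge, some bag contains both endpoints; (iii) the bags containing any fixed vertex form a subtree. All hold, so the decomposition is valid with width 2 − 1 = 1.

Yes; width 1.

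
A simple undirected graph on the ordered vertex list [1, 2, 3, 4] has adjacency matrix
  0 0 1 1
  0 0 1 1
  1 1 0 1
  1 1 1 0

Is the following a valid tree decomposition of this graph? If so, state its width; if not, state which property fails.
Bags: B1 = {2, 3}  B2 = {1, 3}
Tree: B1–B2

A tree decomposition must satisfy three properties: every vertex lies in some bag; for every edge, both endpoints lie together in some bag; and for every vertex, the bags containing it form a connected subtree. Here vertex 4 appears in no bag, so the decomposition is invalid.

No — vertex 4 appears in no bag.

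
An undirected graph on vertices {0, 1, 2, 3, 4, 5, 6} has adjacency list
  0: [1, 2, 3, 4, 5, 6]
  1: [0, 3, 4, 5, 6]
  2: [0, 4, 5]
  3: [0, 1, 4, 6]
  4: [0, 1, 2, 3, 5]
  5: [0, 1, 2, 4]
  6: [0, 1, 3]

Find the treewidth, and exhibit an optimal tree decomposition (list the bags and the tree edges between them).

Every bag has size at most 4, so the width is 4 − 1 = 3 and tw(G) ≤ 3. For the lower bound, the 4 vertices {0, 1, 3, 4} are pairwise adjacent, and any tree decomposition puts a clique entirely inside one bag — forcing width ≥ 3. Hence tw(G) = 3 exactly.

Treewidth 3.
One optimal decomposition is:
Bags: B1 = {0, 1, 4, 5}  B2 = {0, 1, 3, 4}  B3 = {0, 2, 4, 5}  B4 = {0, 1, 3, 6}
Tree: B1–B2, B1–B3, B2–B4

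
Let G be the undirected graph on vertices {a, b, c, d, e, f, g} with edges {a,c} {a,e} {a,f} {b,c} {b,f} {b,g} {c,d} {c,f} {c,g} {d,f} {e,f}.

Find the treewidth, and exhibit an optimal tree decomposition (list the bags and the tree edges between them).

Treewidth 2.
One such decomposition:
Bags: B1 = {a, c, f}  B2 = {a, e, f}  B3 = {b, c, f}  B4 = {c, d, f}  B5 = {b, c, g}
Tree: B1–B2, B1–B3, B1–B4, B3–B5

The largest bag has 3 vertices, giving width 2; this decomposition certifies tw(G) ≤ 2. On the other hand G contains the 3-clique {a, e, f}. A clique must lie in a single bag of any decomposition, so no decomposition can have width below 2. Hence tw(G) = 2 exactly.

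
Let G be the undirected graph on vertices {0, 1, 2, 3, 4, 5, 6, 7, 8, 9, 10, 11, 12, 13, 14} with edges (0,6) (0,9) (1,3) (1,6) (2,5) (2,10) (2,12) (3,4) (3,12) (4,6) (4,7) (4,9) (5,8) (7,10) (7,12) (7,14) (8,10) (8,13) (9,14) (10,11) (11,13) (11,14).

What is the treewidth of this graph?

A width-3 tree decomposition is:
Bags: B1 = {0, 1, 6, 9}  B2 = {1, 4, 6, 9}  B3 = {1, 3, 4, 9}  B4 = {3, 4, 9, 14}  B5 = {3, 4, 7, 14}  B6 = {3, 7, 12, 14}  B7 = {7, 11, 12, 14}  B8 = {7, 10, 11, 12}  B9 = {2, 10, 11, 12}  B10 = {2, 10, 11, 13}  B11 = {2, 8, 10, 13}  B12 = {2, 5, 8, 13}
Tree: B1–B2, B2–B3, B3–B4, B4–B5, B5–B6, B6–B7, B7–B8, B8–B9, B9–B10, B10–B11, B11–B12
Each bag holds 4 vertices, so the decomposition has width 3, which upper-bounds the treewidth. For the lower bound: the 4 vertex sets {0,1,6}, {9}, {4}, {3,7,12,14} are disjoint, each induces a connected subgraph, and every pair is joined by at least one edge of G. Contracting each set to a single vertex therefore yields K_{4} as a minor, and since treewidth is minor-monotone, tw(G) ≥ tw(K_{4}) = 3. Combining the bounds, tw(G) = 3.

3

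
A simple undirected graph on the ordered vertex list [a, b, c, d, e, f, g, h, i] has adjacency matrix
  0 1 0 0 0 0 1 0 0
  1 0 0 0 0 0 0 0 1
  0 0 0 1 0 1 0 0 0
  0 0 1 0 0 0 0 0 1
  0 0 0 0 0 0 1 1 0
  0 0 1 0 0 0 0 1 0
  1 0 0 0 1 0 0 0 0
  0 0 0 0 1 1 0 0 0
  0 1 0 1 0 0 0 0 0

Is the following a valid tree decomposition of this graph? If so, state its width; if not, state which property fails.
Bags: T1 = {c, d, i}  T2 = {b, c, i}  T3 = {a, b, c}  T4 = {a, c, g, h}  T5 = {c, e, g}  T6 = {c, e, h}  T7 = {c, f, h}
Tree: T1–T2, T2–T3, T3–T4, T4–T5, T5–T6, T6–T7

No — bags containing vertex h are not connected in the tree.

A tree decomposition must satisfy three properties: every vertex lies in some bag; for every edge, both endpoints lie together in some bag; and for every vertex, the bags containing it form a connected subtree. Here bags containing vertex h are not connected in the tree, so the decomposition is invalid.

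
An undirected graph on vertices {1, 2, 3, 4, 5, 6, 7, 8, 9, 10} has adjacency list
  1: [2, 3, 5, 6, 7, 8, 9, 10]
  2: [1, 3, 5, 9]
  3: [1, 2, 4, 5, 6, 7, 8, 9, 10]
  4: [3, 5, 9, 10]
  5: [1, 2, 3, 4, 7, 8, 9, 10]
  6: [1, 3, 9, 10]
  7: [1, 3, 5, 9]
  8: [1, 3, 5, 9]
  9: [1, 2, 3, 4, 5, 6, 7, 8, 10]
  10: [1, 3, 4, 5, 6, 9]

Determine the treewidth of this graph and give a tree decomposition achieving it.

Treewidth 4.
One such decomposition:
Bags: B1 = {3, 4, 5, 9, 10}  B2 = {1, 3, 5, 9, 10}  B3 = {1, 3, 5, 7, 9}  B4 = {1, 2, 3, 5, 9}  B5 = {1, 3, 6, 9, 10}  B6 = {1, 3, 5, 8, 9}
Tree: B1–B2, B2–B3, B3–B4, B2–B5, B4–B6

The largest bag has 5 vertices, giving width 4; this decomposition certifies tw(G) ≤ 4. Conversely, {1, 3, 5, 8, 9} is a clique of size 5, and the vertices of any clique must share a bag in every tree decomposition; so some bag has ≥ 5 vertices and tw(G) ≥ 4. The upper and lower bounds meet at 4, so that is the treewidth.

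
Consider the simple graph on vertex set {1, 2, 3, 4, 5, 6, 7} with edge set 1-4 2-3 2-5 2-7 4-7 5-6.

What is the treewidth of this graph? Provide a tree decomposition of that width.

Treewidth 1.
One such decomposition:
Bags: B1 = {2, 7}  B2 = {4, 7}  B3 = {2, 5}  B4 = {1, 4}  B5 = {2, 3}  B6 = {5, 6}
Tree: B1–B2, B1–B3, B2–B4, B3–B5, B3–B6

Each bag holds 2 vertices, so the decomposition has width 1, which upper-bounds the treewidth. Any graph with an edge has treewidth ≥ 1, and G has the edge 7–2. Therefore the treewidth is 1.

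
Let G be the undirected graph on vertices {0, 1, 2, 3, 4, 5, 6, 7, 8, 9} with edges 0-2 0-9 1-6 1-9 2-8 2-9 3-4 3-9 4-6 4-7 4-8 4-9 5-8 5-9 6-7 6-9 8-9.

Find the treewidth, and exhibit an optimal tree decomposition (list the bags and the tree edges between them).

Each bag holds 3 vertices, so the decomposition has width 2, which upper-bounds the treewidth. Conversely, {0, 2, 9} is a clique of size 3, and the vertices of any clique must share a bag in every tree decomposition; so some bag has ≥ 3 vertices and tw(G) ≥ 2. Combining the bounds, tw(G) = 2.

Treewidth 2.
Bags: B1 = {2, 8, 9}  B2 = {4, 8, 9}  B3 = {5, 8, 9}  B4 = {0, 2, 9}  B5 = {3, 4, 9}  B6 = {4, 6, 9}  B7 = {1, 6, 9}  B8 = {4, 6, 7}
Tree: B1–B2, B1–B3, B1–B4, B2–B5, B2–B6, B6–B7, B6–B8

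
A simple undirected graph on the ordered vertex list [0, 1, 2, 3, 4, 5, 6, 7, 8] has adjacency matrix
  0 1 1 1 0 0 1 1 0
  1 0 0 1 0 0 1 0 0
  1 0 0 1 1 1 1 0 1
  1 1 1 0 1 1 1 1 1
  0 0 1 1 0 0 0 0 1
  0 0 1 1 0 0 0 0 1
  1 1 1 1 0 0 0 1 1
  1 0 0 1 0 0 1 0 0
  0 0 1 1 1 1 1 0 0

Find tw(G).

A width-3 tree decomposition is:
Bags: B1 = {0, 2, 3, 6}  B2 = {0, 3, 6, 7}  B3 = {0, 1, 3, 6}  B4 = {2, 3, 6, 8}  B5 = {2, 3, 4, 8}  B6 = {2, 3, 5, 8}
Tree: B1–B2, B2–B3, B1–B4, B4–B5, B5–B6
Every bag has size at most 4, so the width is 4 − 1 = 3 and tw(G) ≤ 3. For the lower bound, the 4 vertices {0, 1, 3, 6} are pairwise adjacent, and any tree decomposition puts a clique entirely inside one bag — forcing width ≥ 3. Therefore the treewidth is 3.

3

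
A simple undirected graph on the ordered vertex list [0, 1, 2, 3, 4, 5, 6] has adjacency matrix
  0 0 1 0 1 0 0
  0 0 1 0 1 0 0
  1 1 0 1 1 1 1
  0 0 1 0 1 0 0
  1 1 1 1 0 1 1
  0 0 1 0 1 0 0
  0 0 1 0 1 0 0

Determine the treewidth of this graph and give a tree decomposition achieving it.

The largest bag has 3 vertices, giving width 2; this decomposition certifies tw(G) ≤ 2. For the lower bound, the 3 vertices {0, 2, 4} are pairwise adjacent, and any tree decomposition puts a clique entirely inside one bag — forcing width ≥ 2. The upper and lower bounds meet at 2, so that is the treewidth.

Treewidth 2.
One such decomposition:
Bags: B1 = {2, 4, 5}  B2 = {0, 2, 4}  B3 = {2, 4, 6}  B4 = {2, 3, 4}  B5 = {1, 2, 4}
Tree: B1–B2, B2–B3, B2–B4, B3–B5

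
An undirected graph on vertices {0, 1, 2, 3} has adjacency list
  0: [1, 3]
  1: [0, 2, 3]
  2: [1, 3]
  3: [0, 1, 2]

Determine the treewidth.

A width-2 tree decomposition is:
Bags: B1 = {1, 2, 3}  B2 = {0, 1, 3}
Tree: B1–B2
The largest bag has 3 vertices, giving width 2; this decomposition certifies tw(G) ≤ 2. For the lower bound, the 3 vertices {0, 1, 3} are pairwise adjacent, and any tree decomposition puts a clique entirely inside one bag — forcing width ≥ 2. Therefore the treewidth is 2.

2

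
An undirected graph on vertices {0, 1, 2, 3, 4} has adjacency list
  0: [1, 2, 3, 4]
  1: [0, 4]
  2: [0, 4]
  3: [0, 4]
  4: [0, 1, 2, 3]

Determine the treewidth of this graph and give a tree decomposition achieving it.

Treewidth 2.
Bags: B1 = {0, 3, 4}  B2 = {0, 1, 4}  B3 = {0, 2, 4}
Tree: B1–B2, B1–B3

Each bag holds 3 vertices, so the decomposition has width 2, which upper-bounds the treewidth. On the other hand G contains the 3-clique {0, 1, 4}. A clique must lie in a single bag of any decomposition, so no decomposition can have width below 2. Hence tw(G) = 2 exactly.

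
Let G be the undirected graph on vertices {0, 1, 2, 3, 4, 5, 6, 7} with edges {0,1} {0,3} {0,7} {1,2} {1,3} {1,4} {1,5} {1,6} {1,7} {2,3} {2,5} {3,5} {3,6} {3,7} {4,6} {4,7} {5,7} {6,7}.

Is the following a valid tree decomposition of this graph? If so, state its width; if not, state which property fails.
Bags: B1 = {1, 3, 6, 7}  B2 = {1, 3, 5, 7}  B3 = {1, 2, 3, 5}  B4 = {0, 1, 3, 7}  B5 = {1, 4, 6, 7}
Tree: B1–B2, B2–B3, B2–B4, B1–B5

Checking the three conditions: (i) the bags cover all of {0, 1, 2, 3, 4, 5, 6, 7}; (ii) for each edge, some bag contains both endpoints; (iii) the bags containing any fixed vertex form a subtree. All hold, so the decomposition is valid with width 4 − 1 = 3.

Yes; width 3.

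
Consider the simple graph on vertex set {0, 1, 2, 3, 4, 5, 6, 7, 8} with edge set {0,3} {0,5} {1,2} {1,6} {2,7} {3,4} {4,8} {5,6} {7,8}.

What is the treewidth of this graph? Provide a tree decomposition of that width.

Each bag holds 3 vertices, so the decomposition has width 2, which upper-bounds the treewidth. The edges 8–7–2–1–6–5–0–3–4–8 form a cycle, so G is not a tree and its treewidth is at least 2. Combining the bounds, tw(G) = 2.

Treewidth 2.
One such decomposition:
Bags: B1 = {2, 7, 8}  B2 = {1, 2, 8}  B3 = {1, 6, 8}  B4 = {5, 6, 8}  B5 = {0, 5, 8}  B6 = {0, 3, 8}  B7 = {3, 4, 8}
Tree: B1–B2, B2–B3, B3–B4, B4–B5, B5–B6, B6–B7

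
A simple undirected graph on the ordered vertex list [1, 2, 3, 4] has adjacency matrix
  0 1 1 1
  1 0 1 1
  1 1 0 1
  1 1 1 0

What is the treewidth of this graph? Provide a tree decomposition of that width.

With just one bag of size 4, the width is 4 − 1 = 3, so tw(G) ≤ 3. On the other hand G contains the 4-clique {1, 2, 3, 4}. A clique must lie in a single bag of any decomposition, so no decomposition can have width below 3. The upper and lower bounds meet at 3, so that is the treewidth.

Treewidth 3.
One such decomposition:
Bags: B1 = {1, 2, 3, 4}
Tree: (single bag)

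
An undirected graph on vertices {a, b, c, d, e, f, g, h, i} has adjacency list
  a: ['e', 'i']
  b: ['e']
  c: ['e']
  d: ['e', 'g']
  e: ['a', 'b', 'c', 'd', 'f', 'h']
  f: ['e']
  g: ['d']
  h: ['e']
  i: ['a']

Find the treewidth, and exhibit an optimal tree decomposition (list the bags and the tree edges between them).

Treewidth 1.
Bags: B1 = {d, e}  B2 = {a, e}  B3 = {b, e}  B4 = {c, e}  B5 = {e, h}  B6 = {d, g}  B7 = {e, f}  B8 = {a, i}
Tree: B1–B2, B2–B3, B2–B4, B4–B5, B1–B6, B5–B7, B2–B8

The largest bag has 2 vertices, giving width 1; this decomposition certifies tw(G) ≤ 1. G has an edge, so its treewidth is at least 1. The upper and lower bounds meet at 1, so that is the treewidth.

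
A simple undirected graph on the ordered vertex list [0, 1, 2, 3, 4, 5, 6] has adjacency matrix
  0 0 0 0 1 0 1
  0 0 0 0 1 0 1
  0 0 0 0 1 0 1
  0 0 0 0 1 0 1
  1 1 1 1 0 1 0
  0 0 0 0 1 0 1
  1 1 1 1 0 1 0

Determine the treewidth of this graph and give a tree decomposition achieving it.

Treewidth 2.
One such decomposition:
Bags: B1 = {1, 4, 6}  B2 = {3, 4, 6}  B3 = {0, 4, 6}  B4 = {2, 4, 6}  B5 = {4, 5, 6}
Tree: B1–B2, B2–B3, B3–B4, B4–B5

The largest bag has 3 vertices, giving width 2; this decomposition certifies tw(G) ≤ 2. For the lower bound, G contains the cycle 4–1–6–3–4, so G is not a forest; only forests have treewidth ≤ 1, hence tw(G) ≥ 2. The upper and lower bounds meet at 2, so that is the treewidth.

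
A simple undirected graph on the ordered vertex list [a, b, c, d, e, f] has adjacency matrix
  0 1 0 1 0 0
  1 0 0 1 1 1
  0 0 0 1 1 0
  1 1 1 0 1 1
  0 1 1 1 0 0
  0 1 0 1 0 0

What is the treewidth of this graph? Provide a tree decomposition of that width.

Every bag has size at most 3, so the width is 3 − 1 = 2 and tw(G) ≤ 2. On the other hand G contains the 3-clique {c, d, e}. A clique must lie in a single bag of any decomposition, so no decomposition can have width below 2. Therefore the treewidth is 2.

Treewidth 2.
Bags: B1 = {b, d, e}  B2 = {b, d, f}  B3 = {c, d, e}  B4 = {a, b, d}
Tree: B1–B2, B1–B3, B2–B4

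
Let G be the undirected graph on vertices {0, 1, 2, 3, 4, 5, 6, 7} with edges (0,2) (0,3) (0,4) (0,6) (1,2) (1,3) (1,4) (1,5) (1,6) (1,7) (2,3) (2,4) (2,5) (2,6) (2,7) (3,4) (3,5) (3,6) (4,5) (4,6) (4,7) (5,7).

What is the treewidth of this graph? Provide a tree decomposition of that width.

Treewidth 4.
One such decomposition:
Bags: B1 = {1, 2, 3, 4, 6}  B2 = {1, 2, 3, 4, 5}  B3 = {1, 2, 4, 5, 7}  B4 = {0, 2, 3, 4, 6}
Tree: B1–B2, B2–B3, B1–B4

Each bag holds 5 vertices, so the decomposition has width 4, which upper-bounds the treewidth. For the lower bound, the 5 vertices {0, 2, 3, 4, 6} are pairwise adjacent, and any tree decomposition puts a clique entirely inside one bag — forcing width ≥ 4. Combining the bounds, tw(G) = 4.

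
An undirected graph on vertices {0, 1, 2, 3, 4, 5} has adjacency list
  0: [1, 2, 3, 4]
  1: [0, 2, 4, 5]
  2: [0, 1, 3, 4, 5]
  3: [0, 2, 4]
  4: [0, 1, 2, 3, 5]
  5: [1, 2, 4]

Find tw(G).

3

A width-3 tree decomposition is:
Bags: B1 = {0, 1, 2, 4}  B2 = {0, 2, 3, 4}  B3 = {1, 2, 4, 5}
Tree: B1–B2, B1–B3
Every bag has size at most 4, so the width is 4 − 1 = 3 and tw(G) ≤ 3. On the other hand G contains the 4-clique {0, 1, 2, 4}. A clique must lie in a single bag of any decomposition, so no decomposition can have width below 3. Hence tw(G) = 3 exactly.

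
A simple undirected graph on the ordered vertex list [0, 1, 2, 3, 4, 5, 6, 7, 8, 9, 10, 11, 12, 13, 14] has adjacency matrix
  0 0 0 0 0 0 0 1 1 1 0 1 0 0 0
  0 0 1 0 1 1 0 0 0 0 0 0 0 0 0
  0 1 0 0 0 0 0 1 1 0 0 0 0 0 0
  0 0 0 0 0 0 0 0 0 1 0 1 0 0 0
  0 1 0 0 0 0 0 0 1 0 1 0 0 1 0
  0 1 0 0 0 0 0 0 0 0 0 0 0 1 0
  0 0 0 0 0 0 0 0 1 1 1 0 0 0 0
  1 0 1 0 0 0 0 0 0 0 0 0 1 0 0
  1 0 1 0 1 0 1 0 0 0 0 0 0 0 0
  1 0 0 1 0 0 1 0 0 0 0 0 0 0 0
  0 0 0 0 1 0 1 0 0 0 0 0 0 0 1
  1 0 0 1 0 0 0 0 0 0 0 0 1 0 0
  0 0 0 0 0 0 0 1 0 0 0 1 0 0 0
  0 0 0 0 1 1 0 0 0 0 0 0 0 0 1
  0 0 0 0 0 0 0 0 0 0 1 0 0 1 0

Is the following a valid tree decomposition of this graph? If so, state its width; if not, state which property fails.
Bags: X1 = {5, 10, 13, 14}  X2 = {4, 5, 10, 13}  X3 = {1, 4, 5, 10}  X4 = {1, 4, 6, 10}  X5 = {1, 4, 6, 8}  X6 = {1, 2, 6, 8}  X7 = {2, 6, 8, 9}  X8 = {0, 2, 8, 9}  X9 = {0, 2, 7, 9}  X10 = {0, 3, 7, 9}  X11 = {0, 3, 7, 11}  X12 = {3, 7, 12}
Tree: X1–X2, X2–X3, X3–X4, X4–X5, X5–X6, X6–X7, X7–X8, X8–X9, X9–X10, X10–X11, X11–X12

No — edge (11,12) lies in no bag.

A tree decomposition must satisfy three properties: every vertex lies in some bag; for every edge, both endpoints lie together in some bag; and for every vertex, the bags containing it form a connected subtree. Here edge (11,12) lies in no bag, so the decomposition is invalid.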